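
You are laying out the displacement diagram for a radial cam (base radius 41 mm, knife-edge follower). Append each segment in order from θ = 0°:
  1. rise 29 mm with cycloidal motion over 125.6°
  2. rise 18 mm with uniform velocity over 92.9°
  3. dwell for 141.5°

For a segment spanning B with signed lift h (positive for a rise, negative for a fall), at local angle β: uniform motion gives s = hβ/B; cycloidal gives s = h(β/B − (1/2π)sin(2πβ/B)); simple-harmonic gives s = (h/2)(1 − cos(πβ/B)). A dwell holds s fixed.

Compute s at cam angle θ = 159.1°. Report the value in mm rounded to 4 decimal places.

seg 1 [0°–125.6°] cycloidal, h=29: full span → s += 29 → s = 29.0000
seg 2 [125.6°–218.5°] uniform, h=18: θ=159.1° here. β=33.5, B=92.9. 18·33.5/92.9 = 6.4909 → s = 35.4909

35.4909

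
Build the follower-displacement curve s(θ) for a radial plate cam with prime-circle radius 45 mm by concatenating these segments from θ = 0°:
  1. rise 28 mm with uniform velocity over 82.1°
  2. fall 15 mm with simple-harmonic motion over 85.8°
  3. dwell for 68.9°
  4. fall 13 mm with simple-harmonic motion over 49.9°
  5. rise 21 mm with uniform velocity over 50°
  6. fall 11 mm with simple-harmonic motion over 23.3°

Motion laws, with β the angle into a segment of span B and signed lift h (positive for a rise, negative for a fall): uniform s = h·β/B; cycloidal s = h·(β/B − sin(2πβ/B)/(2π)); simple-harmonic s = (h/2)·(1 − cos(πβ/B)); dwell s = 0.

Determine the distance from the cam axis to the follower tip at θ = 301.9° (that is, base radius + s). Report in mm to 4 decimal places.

seg 1 [0°–82.1°] uniform, h=28: full span → s += 28 → s = 28.0000
seg 2 [82.1°–167.9°] simple-harmonic, h=-15: full span → s += -15 → s = 13.0000
seg 3 [167.9°–236.8°] dwell: s stays 13.0000
seg 4 [236.8°–286.7°] simple-harmonic, h=-13: full span → s += -13 → s = 0.0000
seg 5 [286.7°–336.7°] uniform, h=21: θ=301.9° here. β=15.2, B=50. 21·15.2/50 = 6.3840 → s = 6.3840
radial distance = base radius + s = 45 + 6.3840 = 51.3840

51.3840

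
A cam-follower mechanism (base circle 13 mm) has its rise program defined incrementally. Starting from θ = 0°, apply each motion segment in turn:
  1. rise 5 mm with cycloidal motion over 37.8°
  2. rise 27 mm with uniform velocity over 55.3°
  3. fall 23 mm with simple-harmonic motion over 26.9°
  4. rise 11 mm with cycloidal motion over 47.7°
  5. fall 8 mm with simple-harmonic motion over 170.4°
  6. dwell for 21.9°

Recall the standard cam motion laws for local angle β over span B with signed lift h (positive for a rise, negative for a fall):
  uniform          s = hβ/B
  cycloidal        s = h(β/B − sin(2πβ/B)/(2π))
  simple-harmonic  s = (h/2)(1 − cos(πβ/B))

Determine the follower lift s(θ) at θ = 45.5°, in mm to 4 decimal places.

seg 1 [0°–37.8°] cycloidal, h=5: full span → s += 5 → s = 5.0000
seg 2 [37.8°–93.1°] uniform, h=27: θ=45.5° here. β=7.7, B=55.3. 27·7.7/55.3 = 3.7595 → s = 8.7595

8.7595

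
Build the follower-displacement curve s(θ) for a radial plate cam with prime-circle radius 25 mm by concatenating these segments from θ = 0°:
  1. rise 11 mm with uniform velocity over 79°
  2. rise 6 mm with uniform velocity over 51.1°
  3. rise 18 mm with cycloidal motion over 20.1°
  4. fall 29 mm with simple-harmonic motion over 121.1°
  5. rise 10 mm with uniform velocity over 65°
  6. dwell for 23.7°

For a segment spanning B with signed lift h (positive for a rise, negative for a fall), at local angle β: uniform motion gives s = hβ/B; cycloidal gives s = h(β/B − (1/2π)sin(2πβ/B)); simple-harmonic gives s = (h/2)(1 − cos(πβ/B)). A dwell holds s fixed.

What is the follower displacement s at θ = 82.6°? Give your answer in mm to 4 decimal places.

seg 1 [0°–79°] uniform, h=11: full span → s += 11 → s = 11.0000
seg 2 [79°–130.1°] uniform, h=6: θ=82.6° here. β=3.6, B=51.1. 6·3.6/51.1 = 0.4227 → s = 11.4227

11.4227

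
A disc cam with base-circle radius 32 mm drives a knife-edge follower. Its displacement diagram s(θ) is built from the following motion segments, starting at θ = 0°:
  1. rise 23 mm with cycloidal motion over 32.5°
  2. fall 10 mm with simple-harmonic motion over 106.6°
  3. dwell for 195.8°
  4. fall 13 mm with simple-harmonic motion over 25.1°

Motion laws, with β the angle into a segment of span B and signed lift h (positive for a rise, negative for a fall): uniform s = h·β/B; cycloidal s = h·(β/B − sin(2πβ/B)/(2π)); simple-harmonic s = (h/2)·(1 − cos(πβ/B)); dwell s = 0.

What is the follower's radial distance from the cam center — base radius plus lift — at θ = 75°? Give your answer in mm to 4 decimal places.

seg 1 [0°–32.5°] cycloidal, h=23: full span → s += 23 → s = 23.0000
seg 2 [32.5°–139.1°] simple-harmonic, h=-10: θ=75° here. β=42.5, B=106.6. -10/2·(1 − cos(π·0.3987)) = -3.4353 → s = 19.5647
radial distance = base radius + s = 32 + 19.5647 = 51.5647

51.5647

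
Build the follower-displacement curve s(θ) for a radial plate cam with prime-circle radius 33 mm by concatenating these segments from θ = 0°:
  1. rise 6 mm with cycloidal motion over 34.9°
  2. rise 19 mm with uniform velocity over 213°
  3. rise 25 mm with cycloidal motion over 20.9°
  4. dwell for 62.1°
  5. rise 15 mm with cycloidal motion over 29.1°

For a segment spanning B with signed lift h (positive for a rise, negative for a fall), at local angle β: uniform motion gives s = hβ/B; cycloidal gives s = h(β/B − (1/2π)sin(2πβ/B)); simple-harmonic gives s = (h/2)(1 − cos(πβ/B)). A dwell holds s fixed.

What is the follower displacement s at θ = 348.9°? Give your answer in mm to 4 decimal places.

seg 1 [0°–34.9°] cycloidal, h=6: full span → s += 6 → s = 6.0000
seg 2 [34.9°–247.9°] uniform, h=19: full span → s += 19 → s = 25.0000
seg 3 [247.9°–268.8°] cycloidal, h=25: full span → s += 25 → s = 50.0000
seg 4 [268.8°–330.9°] dwell: s stays 50.0000
seg 5 [330.9°–360°] cycloidal, h=15: θ=348.9° here. β=18, B=29.1. 15·(0.6186 − sin(2π·0.6186)/(2π)) = 10.8967 → s = 60.8967

60.8967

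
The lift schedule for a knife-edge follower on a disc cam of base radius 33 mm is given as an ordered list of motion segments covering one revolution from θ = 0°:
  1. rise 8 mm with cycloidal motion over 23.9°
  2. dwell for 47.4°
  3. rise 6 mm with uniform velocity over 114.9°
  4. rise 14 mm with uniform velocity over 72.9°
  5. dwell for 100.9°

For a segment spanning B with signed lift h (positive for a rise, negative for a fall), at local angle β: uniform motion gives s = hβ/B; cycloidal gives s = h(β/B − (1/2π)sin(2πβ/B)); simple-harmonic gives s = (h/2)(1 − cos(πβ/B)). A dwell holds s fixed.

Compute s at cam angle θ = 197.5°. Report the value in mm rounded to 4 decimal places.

seg 1 [0°–23.9°] cycloidal, h=8: full span → s += 8 → s = 8.0000
seg 2 [23.9°–71.3°] dwell: s stays 8.0000
seg 3 [71.3°–186.2°] uniform, h=6: full span → s += 6 → s = 14.0000
seg 4 [186.2°–259.1°] uniform, h=14: θ=197.5° here. β=11.3, B=72.9. 14·11.3/72.9 = 2.1701 → s = 16.1701

16.1701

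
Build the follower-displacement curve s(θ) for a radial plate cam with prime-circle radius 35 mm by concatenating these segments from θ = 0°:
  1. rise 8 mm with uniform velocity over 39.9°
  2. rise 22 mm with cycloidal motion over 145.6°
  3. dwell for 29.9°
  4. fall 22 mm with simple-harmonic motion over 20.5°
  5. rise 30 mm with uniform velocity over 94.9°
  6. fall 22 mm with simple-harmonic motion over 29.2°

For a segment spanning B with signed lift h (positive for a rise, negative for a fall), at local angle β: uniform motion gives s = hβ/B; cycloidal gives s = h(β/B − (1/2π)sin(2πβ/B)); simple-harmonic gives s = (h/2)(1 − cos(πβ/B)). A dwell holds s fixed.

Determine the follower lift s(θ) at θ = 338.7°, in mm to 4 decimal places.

seg 1 [0°–39.9°] uniform, h=8: full span → s += 8 → s = 8.0000
seg 2 [39.9°–185.5°] cycloidal, h=22: full span → s += 22 → s = 30.0000
seg 3 [185.5°–215.4°] dwell: s stays 30.0000
seg 4 [215.4°–235.9°] simple-harmonic, h=-22: full span → s += -22 → s = 8.0000
seg 5 [235.9°–330.8°] uniform, h=30: full span → s += 30 → s = 38.0000
seg 6 [330.8°–360°] simple-harmonic, h=-22: θ=338.7° here. β=7.9, B=29.2. -22/2·(1 − cos(π·0.2705)) = -3.7398 → s = 34.2602

34.2602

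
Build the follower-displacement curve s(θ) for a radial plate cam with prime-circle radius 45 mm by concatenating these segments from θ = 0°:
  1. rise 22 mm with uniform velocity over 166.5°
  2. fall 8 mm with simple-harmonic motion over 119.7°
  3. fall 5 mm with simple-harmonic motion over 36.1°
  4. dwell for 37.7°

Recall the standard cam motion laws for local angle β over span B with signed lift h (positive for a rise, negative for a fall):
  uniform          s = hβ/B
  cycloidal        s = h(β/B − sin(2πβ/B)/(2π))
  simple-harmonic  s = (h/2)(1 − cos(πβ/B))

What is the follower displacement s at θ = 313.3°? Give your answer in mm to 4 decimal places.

seg 1 [0°–166.5°] uniform, h=22: full span → s += 22 → s = 22.0000
seg 2 [166.5°–286.2°] simple-harmonic, h=-8: full span → s += -8 → s = 14.0000
seg 3 [286.2°–322.3°] simple-harmonic, h=-5: θ=313.3° here. β=27.1, B=36.1. -5/2·(1 − cos(π·0.7507)) = -4.2716 → s = 9.7284

9.7284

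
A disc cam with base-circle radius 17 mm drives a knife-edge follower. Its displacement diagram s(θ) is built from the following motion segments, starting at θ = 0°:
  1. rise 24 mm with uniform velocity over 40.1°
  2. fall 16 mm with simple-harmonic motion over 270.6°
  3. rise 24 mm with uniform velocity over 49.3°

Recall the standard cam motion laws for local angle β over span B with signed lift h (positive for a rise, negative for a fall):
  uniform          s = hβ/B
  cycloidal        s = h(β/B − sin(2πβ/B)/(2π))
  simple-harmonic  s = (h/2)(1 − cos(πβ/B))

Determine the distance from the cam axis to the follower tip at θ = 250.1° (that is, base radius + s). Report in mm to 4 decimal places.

seg 1 [0°–40.1°] uniform, h=24: full span → s += 24 → s = 24.0000
seg 2 [40.1°–310.7°] simple-harmonic, h=-16: θ=250.1° here. β=210, B=270.6. -16/2·(1 − cos(π·0.7761)) = -14.1004 → s = 9.8996
radial distance = base radius + s = 17 + 9.8996 = 26.8996

26.8996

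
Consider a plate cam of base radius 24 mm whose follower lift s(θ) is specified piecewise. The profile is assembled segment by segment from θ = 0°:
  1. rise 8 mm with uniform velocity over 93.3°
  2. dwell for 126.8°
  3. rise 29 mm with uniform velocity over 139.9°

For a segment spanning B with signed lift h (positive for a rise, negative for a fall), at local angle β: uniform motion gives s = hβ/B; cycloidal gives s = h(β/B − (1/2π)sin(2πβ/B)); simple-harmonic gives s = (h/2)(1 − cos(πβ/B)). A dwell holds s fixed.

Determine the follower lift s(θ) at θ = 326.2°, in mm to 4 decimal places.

seg 1 [0°–93.3°] uniform, h=8: full span → s += 8 → s = 8.0000
seg 2 [93.3°–220.1°] dwell: s stays 8.0000
seg 3 [220.1°–360°] uniform, h=29: θ=326.2° here. β=106.1, B=139.9. 29·106.1/139.9 = 21.9936 → s = 29.9936

29.9936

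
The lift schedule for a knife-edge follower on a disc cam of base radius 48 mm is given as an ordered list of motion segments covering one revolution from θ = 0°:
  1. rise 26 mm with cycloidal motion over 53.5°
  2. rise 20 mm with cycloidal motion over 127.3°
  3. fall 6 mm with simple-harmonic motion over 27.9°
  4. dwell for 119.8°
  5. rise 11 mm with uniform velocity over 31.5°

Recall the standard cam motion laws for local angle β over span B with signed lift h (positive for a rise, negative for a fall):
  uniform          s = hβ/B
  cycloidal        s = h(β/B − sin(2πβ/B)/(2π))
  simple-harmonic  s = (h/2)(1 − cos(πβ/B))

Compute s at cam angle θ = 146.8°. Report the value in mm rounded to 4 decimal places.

seg 1 [0°–53.5°] cycloidal, h=26: full span → s += 26 → s = 26.0000
seg 2 [53.5°–180.8°] cycloidal, h=20: θ=146.8° here. β=93.3, B=127.3. 20·(0.7329 − sin(2π·0.7329)/(2π)) = 17.8231 → s = 43.8231

43.8231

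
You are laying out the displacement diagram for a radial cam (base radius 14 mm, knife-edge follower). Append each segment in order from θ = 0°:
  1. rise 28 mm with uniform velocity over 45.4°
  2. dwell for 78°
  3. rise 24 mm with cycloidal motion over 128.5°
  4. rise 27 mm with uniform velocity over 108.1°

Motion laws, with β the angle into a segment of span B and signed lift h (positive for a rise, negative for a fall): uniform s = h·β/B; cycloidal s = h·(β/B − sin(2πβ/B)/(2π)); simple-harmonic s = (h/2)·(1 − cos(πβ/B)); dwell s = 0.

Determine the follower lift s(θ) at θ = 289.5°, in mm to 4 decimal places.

seg 1 [0°–45.4°] uniform, h=28: full span → s += 28 → s = 28.0000
seg 2 [45.4°–123.4°] dwell: s stays 28.0000
seg 3 [123.4°–251.9°] cycloidal, h=24: full span → s += 24 → s = 52.0000
seg 4 [251.9°–360°] uniform, h=27: θ=289.5° here. β=37.6, B=108.1. 27·37.6/108.1 = 9.3913 → s = 61.3913

61.3913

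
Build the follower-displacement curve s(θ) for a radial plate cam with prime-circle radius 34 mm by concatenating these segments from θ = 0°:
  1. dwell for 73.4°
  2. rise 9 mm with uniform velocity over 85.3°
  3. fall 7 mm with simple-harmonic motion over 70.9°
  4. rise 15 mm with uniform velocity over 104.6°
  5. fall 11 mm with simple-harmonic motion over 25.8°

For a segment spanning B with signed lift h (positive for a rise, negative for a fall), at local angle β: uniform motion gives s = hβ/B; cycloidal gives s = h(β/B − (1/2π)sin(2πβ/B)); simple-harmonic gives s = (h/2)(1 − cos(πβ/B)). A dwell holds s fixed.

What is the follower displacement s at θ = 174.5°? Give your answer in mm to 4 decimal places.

seg 1 [0°–73.4°] dwell: s stays 0.0000
seg 2 [73.4°–158.7°] uniform, h=9: full span → s += 9 → s = 9.0000
seg 3 [158.7°–229.6°] simple-harmonic, h=-7: θ=174.5° here. β=15.8, B=70.9. -7/2·(1 − cos(π·0.2228)) = -0.8233 → s = 8.1767

8.1767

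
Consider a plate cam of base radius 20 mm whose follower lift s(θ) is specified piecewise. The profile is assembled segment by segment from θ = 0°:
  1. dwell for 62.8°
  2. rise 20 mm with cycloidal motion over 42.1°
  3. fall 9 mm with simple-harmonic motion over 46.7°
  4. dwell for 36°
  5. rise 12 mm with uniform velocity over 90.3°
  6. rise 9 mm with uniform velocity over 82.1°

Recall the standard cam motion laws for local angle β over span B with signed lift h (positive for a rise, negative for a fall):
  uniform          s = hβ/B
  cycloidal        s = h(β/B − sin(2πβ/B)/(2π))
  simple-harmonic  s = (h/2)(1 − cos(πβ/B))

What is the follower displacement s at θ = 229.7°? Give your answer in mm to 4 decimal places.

seg 1 [0°–62.8°] dwell: s stays 0.0000
seg 2 [62.8°–104.9°] cycloidal, h=20: full span → s += 20 → s = 20.0000
seg 3 [104.9°–151.6°] simple-harmonic, h=-9: full span → s += -9 → s = 11.0000
seg 4 [151.6°–187.6°] dwell: s stays 11.0000
seg 5 [187.6°–277.9°] uniform, h=12: θ=229.7° here. β=42.1, B=90.3. 12·42.1/90.3 = 5.5947 → s = 16.5947

16.5947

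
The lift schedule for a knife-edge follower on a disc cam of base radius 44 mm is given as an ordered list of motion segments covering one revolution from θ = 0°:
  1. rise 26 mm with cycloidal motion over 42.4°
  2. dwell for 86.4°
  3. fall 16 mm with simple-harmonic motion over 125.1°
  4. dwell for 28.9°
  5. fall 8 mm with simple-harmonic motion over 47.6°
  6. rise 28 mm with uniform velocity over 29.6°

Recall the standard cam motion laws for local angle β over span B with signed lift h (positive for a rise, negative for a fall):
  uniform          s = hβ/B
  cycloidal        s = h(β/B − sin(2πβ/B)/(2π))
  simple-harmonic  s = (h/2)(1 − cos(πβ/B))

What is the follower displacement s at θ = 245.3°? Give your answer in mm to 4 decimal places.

seg 1 [0°–42.4°] cycloidal, h=26: full span → s += 26 → s = 26.0000
seg 2 [42.4°–128.8°] dwell: s stays 26.0000
seg 3 [128.8°–253.9°] simple-harmonic, h=-16: θ=245.3° here. β=116.5, B=125.1. -16/2·(1 − cos(π·0.9313)) = -15.8142 → s = 10.1858

10.1858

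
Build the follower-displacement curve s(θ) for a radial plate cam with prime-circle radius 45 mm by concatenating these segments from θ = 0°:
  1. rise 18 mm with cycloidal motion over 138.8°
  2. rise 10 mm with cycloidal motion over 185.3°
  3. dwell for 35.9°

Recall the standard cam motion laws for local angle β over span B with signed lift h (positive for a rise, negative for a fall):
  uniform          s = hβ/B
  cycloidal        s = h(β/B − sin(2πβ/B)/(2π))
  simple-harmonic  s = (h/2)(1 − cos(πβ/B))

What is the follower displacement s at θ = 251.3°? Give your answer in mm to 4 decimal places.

seg 1 [0°–138.8°] cycloidal, h=18: full span → s += 18 → s = 18.0000
seg 2 [138.8°–324.1°] cycloidal, h=10: θ=251.3° here. β=112.5, B=185.3. 10·(0.6071 − sin(2π·0.6071)/(2π)) = 7.0634 → s = 25.0634

25.0634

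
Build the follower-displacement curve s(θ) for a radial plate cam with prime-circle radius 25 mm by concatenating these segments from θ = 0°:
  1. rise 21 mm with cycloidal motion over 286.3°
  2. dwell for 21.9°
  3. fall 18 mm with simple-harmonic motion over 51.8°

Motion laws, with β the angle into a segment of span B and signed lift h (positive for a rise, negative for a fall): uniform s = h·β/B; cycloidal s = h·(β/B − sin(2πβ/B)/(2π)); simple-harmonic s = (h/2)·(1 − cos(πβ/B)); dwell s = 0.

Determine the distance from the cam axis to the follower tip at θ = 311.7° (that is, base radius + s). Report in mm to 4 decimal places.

seg 1 [0°–286.3°] cycloidal, h=21: full span → s += 21 → s = 21.0000
seg 2 [286.3°–308.2°] dwell: s stays 21.0000
seg 3 [308.2°–360°] simple-harmonic, h=-18: θ=311.7° here. β=3.5, B=51.8. -18/2·(1 − cos(π·0.0676)) = -0.2020 → s = 20.7980
radial distance = base radius + s = 25 + 20.7980 = 45.7980

45.7980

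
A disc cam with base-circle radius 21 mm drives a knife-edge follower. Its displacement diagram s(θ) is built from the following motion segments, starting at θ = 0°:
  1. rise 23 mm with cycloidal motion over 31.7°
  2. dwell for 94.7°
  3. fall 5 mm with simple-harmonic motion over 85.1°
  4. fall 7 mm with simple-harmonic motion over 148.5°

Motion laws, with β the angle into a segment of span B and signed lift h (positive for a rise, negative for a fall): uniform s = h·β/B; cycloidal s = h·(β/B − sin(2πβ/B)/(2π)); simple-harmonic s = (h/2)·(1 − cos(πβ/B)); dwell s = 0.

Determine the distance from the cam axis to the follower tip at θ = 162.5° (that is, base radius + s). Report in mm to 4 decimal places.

seg 1 [0°–31.7°] cycloidal, h=23: full span → s += 23 → s = 23.0000
seg 2 [31.7°–126.4°] dwell: s stays 23.0000
seg 3 [126.4°–211.5°] simple-harmonic, h=-5: θ=162.5° here. β=36.1, B=85.1. -5/2·(1 − cos(π·0.4242)) = -1.9103 → s = 21.0897
radial distance = base radius + s = 21 + 21.0897 = 42.0897

42.0897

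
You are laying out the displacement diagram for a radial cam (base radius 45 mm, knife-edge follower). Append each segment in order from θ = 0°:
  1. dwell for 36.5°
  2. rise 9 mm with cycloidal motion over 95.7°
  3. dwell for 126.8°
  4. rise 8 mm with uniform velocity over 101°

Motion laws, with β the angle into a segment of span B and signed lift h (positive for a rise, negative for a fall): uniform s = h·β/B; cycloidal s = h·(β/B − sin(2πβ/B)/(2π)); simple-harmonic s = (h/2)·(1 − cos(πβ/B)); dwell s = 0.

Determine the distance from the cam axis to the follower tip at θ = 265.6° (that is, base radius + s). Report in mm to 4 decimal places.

seg 1 [0°–36.5°] dwell: s stays 0.0000
seg 2 [36.5°–132.2°] cycloidal, h=9: full span → s += 9 → s = 9.0000
seg 3 [132.2°–259°] dwell: s stays 9.0000
seg 4 [259°–360°] uniform, h=8: θ=265.6° here. β=6.6, B=101. 8·6.6/101 = 0.5228 → s = 9.5228
radial distance = base radius + s = 45 + 9.5228 = 54.5228

54.5228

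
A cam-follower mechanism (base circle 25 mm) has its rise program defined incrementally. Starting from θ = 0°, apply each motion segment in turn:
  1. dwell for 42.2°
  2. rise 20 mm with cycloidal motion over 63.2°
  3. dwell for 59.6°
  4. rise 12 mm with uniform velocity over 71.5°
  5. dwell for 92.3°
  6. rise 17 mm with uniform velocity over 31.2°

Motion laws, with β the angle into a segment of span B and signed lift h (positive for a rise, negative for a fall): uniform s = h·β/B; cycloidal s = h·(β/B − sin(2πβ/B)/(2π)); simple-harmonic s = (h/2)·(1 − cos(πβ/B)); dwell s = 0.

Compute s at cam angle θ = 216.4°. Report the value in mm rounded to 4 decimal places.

seg 1 [0°–42.2°] dwell: s stays 0.0000
seg 2 [42.2°–105.4°] cycloidal, h=20: full span → s += 20 → s = 20.0000
seg 3 [105.4°–165°] dwell: s stays 20.0000
seg 4 [165°–236.5°] uniform, h=12: θ=216.4° here. β=51.4, B=71.5. 12·51.4/71.5 = 8.6266 → s = 28.6266

28.6266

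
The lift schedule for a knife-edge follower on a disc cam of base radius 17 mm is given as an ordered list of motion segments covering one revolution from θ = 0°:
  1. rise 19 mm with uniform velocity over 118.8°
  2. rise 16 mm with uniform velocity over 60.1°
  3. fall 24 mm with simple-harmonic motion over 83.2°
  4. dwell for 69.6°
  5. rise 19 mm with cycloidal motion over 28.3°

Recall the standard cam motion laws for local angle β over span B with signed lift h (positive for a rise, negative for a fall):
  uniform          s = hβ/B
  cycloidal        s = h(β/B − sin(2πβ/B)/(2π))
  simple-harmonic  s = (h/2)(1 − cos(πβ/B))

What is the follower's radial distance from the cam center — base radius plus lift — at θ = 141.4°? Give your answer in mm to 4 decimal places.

seg 1 [0°–118.8°] uniform, h=19: full span → s += 19 → s = 19.0000
seg 2 [118.8°–178.9°] uniform, h=16: θ=141.4° here. β=22.6, B=60.1. 16·22.6/60.1 = 6.0166 → s = 25.0166
radial distance = base radius + s = 17 + 25.0166 = 42.0166

42.0166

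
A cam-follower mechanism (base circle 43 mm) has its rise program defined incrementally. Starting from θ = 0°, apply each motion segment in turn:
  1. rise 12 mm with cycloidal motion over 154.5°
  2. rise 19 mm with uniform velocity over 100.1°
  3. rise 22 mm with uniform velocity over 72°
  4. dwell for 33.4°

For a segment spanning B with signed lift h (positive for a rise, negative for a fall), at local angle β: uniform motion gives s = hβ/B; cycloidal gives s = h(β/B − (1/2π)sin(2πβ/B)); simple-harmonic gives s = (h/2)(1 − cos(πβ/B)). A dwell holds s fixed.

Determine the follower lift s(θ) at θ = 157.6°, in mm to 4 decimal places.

seg 1 [0°–154.5°] cycloidal, h=12: full span → s += 12 → s = 12.0000
seg 2 [154.5°–254.6°] uniform, h=19: θ=157.6° here. β=3.1, B=100.1. 19·3.1/100.1 = 0.5884 → s = 12.5884

12.5884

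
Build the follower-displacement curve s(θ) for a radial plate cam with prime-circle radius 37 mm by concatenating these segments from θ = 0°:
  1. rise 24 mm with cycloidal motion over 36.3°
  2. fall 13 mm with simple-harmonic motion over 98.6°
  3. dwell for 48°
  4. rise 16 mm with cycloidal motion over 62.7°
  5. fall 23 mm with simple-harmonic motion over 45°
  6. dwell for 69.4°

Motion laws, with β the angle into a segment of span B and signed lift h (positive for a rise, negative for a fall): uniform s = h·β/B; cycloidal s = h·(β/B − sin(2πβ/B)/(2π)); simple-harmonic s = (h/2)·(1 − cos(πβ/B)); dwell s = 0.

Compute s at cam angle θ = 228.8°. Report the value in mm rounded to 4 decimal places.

seg 1 [0°–36.3°] cycloidal, h=24: full span → s += 24 → s = 24.0000
seg 2 [36.3°–134.9°] simple-harmonic, h=-13: full span → s += -13 → s = 11.0000
seg 3 [134.9°–182.9°] dwell: s stays 11.0000
seg 4 [182.9°–245.6°] cycloidal, h=16: θ=228.8° here. β=45.9, B=62.7. 16·(0.7321 − sin(2π·0.7321)/(2π)) = 14.2432 → s = 25.2432

25.2432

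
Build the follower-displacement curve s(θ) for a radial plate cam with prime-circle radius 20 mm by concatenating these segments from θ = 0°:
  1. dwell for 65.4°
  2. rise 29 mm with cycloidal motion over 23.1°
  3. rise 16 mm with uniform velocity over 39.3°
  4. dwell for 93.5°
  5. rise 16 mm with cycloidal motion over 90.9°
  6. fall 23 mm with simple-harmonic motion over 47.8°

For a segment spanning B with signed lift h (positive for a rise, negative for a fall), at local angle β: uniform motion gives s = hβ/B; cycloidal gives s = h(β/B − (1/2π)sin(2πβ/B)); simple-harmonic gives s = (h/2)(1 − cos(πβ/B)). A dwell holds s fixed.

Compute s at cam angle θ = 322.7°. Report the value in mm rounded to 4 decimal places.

seg 1 [0°–65.4°] dwell: s stays 0.0000
seg 2 [65.4°–88.5°] cycloidal, h=29: full span → s += 29 → s = 29.0000
seg 3 [88.5°–127.8°] uniform, h=16: full span → s += 16 → s = 45.0000
seg 4 [127.8°–221.3°] dwell: s stays 45.0000
seg 5 [221.3°–312.2°] cycloidal, h=16: full span → s += 16 → s = 61.0000
seg 6 [312.2°–360°] simple-harmonic, h=-23: θ=322.7° here. β=10.5, B=47.8. -23/2·(1 − cos(π·0.2197)) = -2.6314 → s = 58.3686

58.3686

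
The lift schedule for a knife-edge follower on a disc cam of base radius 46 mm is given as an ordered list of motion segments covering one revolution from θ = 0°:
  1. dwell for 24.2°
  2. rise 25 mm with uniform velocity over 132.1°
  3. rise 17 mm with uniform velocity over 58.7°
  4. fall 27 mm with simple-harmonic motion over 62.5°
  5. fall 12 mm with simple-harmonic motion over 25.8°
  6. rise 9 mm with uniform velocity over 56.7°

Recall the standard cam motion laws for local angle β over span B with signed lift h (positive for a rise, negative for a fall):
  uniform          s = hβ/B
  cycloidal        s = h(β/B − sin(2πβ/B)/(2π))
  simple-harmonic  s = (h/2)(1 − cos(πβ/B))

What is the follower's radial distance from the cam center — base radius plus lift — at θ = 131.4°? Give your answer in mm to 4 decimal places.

seg 1 [0°–24.2°] dwell: s stays 0.0000
seg 2 [24.2°–156.3°] uniform, h=25: θ=131.4° here. β=107.2, B=132.1. 25·107.2/132.1 = 20.2877 → s = 20.2877
radial distance = base radius + s = 46 + 20.2877 = 66.2877

66.2877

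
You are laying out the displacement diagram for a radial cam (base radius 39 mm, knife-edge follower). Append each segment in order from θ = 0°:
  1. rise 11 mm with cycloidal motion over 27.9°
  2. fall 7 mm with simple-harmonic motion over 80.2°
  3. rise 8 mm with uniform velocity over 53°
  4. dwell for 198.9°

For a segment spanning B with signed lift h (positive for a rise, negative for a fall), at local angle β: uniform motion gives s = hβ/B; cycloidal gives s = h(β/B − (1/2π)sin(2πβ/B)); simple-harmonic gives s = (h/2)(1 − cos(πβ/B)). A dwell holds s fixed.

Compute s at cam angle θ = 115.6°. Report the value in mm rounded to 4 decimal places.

seg 1 [0°–27.9°] cycloidal, h=11: full span → s += 11 → s = 11.0000
seg 2 [27.9°–108.1°] simple-harmonic, h=-7: full span → s += -7 → s = 4.0000
seg 3 [108.1°–161.1°] uniform, h=8: θ=115.6° here. β=7.5, B=53. 8·7.5/53 = 1.1321 → s = 5.1321

5.1321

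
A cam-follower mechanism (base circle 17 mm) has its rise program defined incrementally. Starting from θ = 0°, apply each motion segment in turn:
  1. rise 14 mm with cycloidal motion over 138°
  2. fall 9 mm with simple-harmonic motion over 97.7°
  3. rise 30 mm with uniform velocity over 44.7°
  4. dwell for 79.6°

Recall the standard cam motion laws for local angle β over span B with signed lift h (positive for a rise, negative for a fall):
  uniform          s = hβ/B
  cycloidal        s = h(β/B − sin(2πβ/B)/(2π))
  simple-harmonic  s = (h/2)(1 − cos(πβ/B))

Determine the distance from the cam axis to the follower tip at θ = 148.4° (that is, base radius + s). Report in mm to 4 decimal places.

seg 1 [0°–138°] cycloidal, h=14: full span → s += 14 → s = 14.0000
seg 2 [138°–235.7°] simple-harmonic, h=-9: θ=148.4° here. β=10.4, B=97.7. -9/2·(1 − cos(π·0.1064)) = -0.2493 → s = 13.7507
radial distance = base radius + s = 17 + 13.7507 = 30.7507

30.7507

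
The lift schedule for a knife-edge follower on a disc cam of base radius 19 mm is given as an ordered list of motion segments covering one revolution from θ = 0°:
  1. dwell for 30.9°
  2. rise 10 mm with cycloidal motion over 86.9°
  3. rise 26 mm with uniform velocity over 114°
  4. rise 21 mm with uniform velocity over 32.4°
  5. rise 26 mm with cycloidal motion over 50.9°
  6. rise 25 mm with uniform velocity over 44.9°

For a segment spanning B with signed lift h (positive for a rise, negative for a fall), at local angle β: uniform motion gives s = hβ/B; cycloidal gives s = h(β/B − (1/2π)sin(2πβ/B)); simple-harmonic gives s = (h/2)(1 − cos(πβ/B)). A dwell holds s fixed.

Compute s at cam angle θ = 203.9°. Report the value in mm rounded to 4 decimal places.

seg 1 [0°–30.9°] dwell: s stays 0.0000
seg 2 [30.9°–117.8°] cycloidal, h=10: full span → s += 10 → s = 10.0000
seg 3 [117.8°–231.8°] uniform, h=26: θ=203.9° here. β=86.1, B=114. 26·86.1/114 = 19.6368 → s = 29.6368

29.6368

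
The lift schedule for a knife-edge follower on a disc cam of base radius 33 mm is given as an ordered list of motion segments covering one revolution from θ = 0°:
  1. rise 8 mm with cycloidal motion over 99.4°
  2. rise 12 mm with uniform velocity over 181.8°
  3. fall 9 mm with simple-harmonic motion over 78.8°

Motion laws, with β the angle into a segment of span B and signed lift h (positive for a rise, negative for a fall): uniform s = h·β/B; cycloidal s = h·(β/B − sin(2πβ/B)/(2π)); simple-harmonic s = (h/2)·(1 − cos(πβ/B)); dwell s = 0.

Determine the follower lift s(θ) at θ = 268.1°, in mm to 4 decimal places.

seg 1 [0°–99.4°] cycloidal, h=8: full span → s += 8 → s = 8.0000
seg 2 [99.4°–281.2°] uniform, h=12: θ=268.1° here. β=168.7, B=181.8. 12·168.7/181.8 = 11.1353 → s = 19.1353

19.1353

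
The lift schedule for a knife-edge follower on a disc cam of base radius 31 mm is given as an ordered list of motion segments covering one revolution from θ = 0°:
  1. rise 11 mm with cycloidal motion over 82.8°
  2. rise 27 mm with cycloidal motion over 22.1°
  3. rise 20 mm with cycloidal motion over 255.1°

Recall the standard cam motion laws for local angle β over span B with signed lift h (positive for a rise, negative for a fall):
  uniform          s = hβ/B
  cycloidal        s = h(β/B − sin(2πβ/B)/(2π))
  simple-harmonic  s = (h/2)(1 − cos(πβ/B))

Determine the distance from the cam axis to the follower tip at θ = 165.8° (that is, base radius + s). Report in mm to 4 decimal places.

seg 1 [0°–82.8°] cycloidal, h=11: full span → s += 11 → s = 11.0000
seg 2 [82.8°–104.9°] cycloidal, h=27: full span → s += 27 → s = 38.0000
seg 3 [104.9°–360°] cycloidal, h=20: θ=165.8° here. β=60.9, B=255.1. 20·(0.2387 − sin(2π·0.2387)/(2π)) = 1.5995 → s = 39.5995
radial distance = base radius + s = 31 + 39.5995 = 70.5995

70.5995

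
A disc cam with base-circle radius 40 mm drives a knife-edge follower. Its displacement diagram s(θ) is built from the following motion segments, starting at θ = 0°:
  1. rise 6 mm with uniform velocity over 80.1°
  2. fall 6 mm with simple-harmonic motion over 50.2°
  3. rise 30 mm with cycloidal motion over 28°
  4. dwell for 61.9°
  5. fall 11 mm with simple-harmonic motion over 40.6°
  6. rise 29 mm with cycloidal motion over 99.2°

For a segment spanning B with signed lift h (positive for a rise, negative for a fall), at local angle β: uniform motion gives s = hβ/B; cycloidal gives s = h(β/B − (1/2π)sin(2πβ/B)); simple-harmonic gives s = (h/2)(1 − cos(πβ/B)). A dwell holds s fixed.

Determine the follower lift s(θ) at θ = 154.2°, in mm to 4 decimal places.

seg 1 [0°–80.1°] uniform, h=6: full span → s += 6 → s = 6.0000
seg 2 [80.1°–130.3°] simple-harmonic, h=-6: full span → s += -6 → s = 0.0000
seg 3 [130.3°–158.3°] cycloidal, h=30: θ=154.2° here. β=23.9, B=28. 30·(0.8536 − sin(2π·0.8536)/(2π)) = 29.4060 → s = 29.4060

29.4060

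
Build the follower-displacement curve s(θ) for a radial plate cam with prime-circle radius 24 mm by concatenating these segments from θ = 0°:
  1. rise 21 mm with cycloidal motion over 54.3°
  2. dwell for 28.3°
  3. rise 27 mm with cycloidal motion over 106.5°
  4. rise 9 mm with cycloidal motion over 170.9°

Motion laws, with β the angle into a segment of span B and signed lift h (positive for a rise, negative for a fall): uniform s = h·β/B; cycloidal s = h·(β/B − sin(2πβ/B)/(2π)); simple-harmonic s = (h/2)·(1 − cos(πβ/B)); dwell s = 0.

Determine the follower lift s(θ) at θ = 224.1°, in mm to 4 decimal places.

seg 1 [0°–54.3°] cycloidal, h=21: full span → s += 21 → s = 21.0000
seg 2 [54.3°–82.6°] dwell: s stays 21.0000
seg 3 [82.6°–189.1°] cycloidal, h=27: full span → s += 27 → s = 48.0000
seg 4 [189.1°–360°] cycloidal, h=9: θ=224.1° here. β=35, B=170.9. 9·(0.2048 − sin(2π·0.2048)/(2π)) = 0.4682 → s = 48.4682

48.4682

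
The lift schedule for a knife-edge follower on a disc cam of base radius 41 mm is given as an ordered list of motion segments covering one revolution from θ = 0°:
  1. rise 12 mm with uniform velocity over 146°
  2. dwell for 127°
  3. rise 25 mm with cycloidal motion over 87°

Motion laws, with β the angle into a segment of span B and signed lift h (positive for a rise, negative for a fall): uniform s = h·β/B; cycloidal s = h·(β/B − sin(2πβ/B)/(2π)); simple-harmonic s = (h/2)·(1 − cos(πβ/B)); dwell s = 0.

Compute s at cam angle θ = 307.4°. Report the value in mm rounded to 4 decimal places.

seg 1 [0°–146°] uniform, h=12: full span → s += 12 → s = 12.0000
seg 2 [146°–273°] dwell: s stays 12.0000
seg 3 [273°–360°] cycloidal, h=25: θ=307.4° here. β=34.4, B=87. 25·(0.3954 − sin(2π·0.3954)/(2π)) = 7.4543 → s = 19.4543

19.4543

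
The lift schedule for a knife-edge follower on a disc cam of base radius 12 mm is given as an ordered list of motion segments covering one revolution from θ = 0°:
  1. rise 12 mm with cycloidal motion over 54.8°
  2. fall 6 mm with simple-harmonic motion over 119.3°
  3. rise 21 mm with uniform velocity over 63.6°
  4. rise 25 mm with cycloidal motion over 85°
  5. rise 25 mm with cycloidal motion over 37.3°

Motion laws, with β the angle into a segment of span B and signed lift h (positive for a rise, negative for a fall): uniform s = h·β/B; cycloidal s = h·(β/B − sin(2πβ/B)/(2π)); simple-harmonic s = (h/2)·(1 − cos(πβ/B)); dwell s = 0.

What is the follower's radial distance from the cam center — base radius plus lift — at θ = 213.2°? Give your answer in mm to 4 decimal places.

seg 1 [0°–54.8°] cycloidal, h=12: full span → s += 12 → s = 12.0000
seg 2 [54.8°–174.1°] simple-harmonic, h=-6: full span → s += -6 → s = 6.0000
seg 3 [174.1°–237.7°] uniform, h=21: θ=213.2° here. β=39.1, B=63.6. 21·39.1/63.6 = 12.9104 → s = 18.9104
radial distance = base radius + s = 12 + 18.9104 = 30.9104

30.9104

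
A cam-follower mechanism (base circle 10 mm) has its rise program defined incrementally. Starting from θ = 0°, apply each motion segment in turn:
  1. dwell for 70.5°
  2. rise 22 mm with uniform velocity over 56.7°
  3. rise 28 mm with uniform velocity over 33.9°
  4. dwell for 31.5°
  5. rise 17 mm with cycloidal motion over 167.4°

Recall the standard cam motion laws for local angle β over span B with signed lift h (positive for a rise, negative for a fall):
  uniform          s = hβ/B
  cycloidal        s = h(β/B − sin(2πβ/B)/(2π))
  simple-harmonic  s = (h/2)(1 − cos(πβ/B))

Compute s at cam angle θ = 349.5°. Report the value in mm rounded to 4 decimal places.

seg 1 [0°–70.5°] dwell: s stays 0.0000
seg 2 [70.5°–127.2°] uniform, h=22: full span → s += 22 → s = 22.0000
seg 3 [127.2°–161.1°] uniform, h=28: full span → s += 28 → s = 50.0000
seg 4 [161.1°–192.6°] dwell: s stays 50.0000
seg 5 [192.6°–360°] cycloidal, h=17: θ=349.5° here. β=156.9, B=167.4. 17·(0.9373 − sin(2π·0.9373)/(2π)) = 16.9726 → s = 66.9726

66.9726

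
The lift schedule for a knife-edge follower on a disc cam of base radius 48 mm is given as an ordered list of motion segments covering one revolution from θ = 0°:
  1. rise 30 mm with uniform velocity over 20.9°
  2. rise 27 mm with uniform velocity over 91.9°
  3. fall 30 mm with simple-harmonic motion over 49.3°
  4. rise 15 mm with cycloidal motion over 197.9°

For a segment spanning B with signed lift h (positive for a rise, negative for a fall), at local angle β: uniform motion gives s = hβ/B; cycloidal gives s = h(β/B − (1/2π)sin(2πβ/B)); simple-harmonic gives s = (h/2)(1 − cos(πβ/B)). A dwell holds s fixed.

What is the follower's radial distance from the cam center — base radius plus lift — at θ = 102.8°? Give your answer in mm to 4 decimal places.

seg 1 [0°–20.9°] uniform, h=30: full span → s += 30 → s = 30.0000
seg 2 [20.9°–112.8°] uniform, h=27: θ=102.8° here. β=81.9, B=91.9. 27·81.9/91.9 = 24.0620 → s = 54.0620
radial distance = base radius + s = 48 + 54.0620 = 102.0620

102.0620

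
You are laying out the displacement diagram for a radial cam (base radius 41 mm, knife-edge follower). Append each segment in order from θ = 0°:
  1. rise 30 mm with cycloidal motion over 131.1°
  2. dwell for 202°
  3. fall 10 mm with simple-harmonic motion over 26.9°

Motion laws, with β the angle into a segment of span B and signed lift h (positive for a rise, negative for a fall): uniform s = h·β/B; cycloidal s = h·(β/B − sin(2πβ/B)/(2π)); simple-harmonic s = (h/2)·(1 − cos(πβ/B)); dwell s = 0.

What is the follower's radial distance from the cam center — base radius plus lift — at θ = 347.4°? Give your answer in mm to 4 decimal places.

seg 1 [0°–131.1°] cycloidal, h=30: full span → s += 30 → s = 30.0000
seg 2 [131.1°–333.1°] dwell: s stays 30.0000
seg 3 [333.1°–360°] simple-harmonic, h=-10: θ=347.4° here. β=14.3, B=26.9. -10/2·(1 − cos(π·0.5316)) = -5.4955 → s = 24.5045
radial distance = base radius + s = 41 + 24.5045 = 65.5045

65.5045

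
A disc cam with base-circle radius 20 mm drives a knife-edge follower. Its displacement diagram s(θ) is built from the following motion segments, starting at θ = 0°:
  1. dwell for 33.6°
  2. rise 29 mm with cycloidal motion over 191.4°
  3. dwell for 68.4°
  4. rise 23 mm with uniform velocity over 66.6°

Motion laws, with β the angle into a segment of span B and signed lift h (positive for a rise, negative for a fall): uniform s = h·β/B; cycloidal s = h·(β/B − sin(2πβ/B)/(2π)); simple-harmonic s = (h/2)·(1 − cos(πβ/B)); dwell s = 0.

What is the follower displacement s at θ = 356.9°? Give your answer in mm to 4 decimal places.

seg 1 [0°–33.6°] dwell: s stays 0.0000
seg 2 [33.6°–225°] cycloidal, h=29: full span → s += 29 → s = 29.0000
seg 3 [225°–293.4°] dwell: s stays 29.0000
seg 4 [293.4°–360°] uniform, h=23: θ=356.9° here. β=63.5, B=66.6. 23·63.5/66.6 = 21.9294 → s = 50.9294

50.9294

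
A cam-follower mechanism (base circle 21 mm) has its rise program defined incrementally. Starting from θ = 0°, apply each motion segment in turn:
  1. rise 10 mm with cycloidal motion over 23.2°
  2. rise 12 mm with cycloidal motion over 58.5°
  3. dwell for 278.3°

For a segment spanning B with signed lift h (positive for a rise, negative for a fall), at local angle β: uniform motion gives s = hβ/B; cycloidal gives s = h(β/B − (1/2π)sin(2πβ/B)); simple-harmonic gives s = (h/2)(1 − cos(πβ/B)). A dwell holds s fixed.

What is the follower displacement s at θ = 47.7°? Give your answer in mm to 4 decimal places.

seg 1 [0°–23.2°] cycloidal, h=10: full span → s += 10 → s = 10.0000
seg 2 [23.2°–81.7°] cycloidal, h=12: θ=47.7° here. β=24.5, B=58.5. 12·(0.4188 − sin(2π·0.4188)/(2π)) = 4.0930 → s = 14.0930

14.0930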